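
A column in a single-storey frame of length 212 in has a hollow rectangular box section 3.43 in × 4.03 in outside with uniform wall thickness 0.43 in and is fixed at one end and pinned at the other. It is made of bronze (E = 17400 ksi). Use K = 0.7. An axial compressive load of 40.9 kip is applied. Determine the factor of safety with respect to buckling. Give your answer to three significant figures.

n ≈ 1.73

Inner dimensions: h_i = 4.03 − 2×0.43 = 3.170 in, b_i = 3.43 − 2×0.43 = 2.570 in
Weak-axis I_min = (h_o·b_o³ − h_i·b_i³)/12 with b_o = 3.43, b_i = 2.570 in (shorter outer/inner sides).
I_min = (4.03×3.43³ − 3.170×2.570³)/12 = 9.068 in⁴
Effective length L_e = K·L = 0.7 × 212 = 148.4 in
P_cr = π²EI / L_e² = π² × 17400×10³ × 9.068 / 148.4² = 7.071×10^4 lb
Factor of safety n = P_cr / P = 70.712 / 40.9 = 1.73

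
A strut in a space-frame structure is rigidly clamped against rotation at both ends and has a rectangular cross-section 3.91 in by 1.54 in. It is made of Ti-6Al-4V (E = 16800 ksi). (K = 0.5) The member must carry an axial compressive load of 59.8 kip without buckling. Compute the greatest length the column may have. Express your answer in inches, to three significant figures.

Buckling occurs about the weak axis: I_min = h·b³/12 with b = 1.54 in (the shorter side).
I_min = 3.91×1.54³/12 = 1.190 in⁴
At the buckling limit P_cr = P = 5.980×10^4 lb
From P_cr = π²EI/(K·L)²:  L = (1/K)·√(π²EI/P_cr) = (1/0.5)·√(π²×1.68×10^7×1.190/5.980×10^4)
L = 115 in

L_max ≈ 115 in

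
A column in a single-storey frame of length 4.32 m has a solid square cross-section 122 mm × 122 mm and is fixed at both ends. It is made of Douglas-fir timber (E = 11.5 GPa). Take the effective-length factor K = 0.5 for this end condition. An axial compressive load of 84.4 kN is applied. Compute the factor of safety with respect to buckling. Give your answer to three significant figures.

n ≈ 5.32

I = a⁴/12 = 122⁴/12 = 1.846×10^7 mm⁴
I = 1.846×10^7 mm⁴ = 1.846×10^-5 m⁴
Effective length L_e = K·L = 0.5 × 4.32 = 2.160 m
P_cr = π²EI / L_e² = π² × 11.5×10⁹ × 1.846×10^-5 / 2.160² = 4.491×10^5 N
Factor of safety n = P_cr / P = 449.11 / 84.4 = 5.32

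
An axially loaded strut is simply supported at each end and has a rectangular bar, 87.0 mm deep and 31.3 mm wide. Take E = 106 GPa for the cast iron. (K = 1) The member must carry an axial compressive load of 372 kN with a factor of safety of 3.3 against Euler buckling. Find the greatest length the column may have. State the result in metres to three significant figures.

L_max ≈ 0.435 m

Buckling occurs about the weak axis: I_min = h·b³/12 with b = 31.3 mm (the shorter side).
I_min = 87.0×31.3³/12 = 2.223×10^5 mm⁴
I = 2.223×10^-7 m⁴
Required critical load P_cr = n·P = 3.3 × 372 = 1228 kN = 1.228×10^6 N
From P_cr = π²EI/(K·L)²:  L = (1/K)·√(π²EI/P_cr) = (1/1)·√(π²×1.06×10^11×2.223×10^-7/1.228×10^6)
L = 0.435 m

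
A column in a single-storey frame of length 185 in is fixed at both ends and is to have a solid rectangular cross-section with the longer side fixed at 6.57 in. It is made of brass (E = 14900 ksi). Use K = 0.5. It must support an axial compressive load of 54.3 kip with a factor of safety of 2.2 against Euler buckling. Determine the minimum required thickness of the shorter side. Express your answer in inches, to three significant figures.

b ≈ 2.33 in

Required P_cr = n·P = 2.2 × 54.3 = 119.5 kip
L_e = K·L = 0.5 × 185 = 92.50 in
Required I = P_cr·L_e²/(π²E) = 1.195×10^5 × 92.50² / (π² × 1.49×10^7) = 6.951 in⁴
Rectangle, weak axis: I_min = h·b³/12 with h = 6.57 in fixed  ⇒  b = (12I/h)^(1/3) = 2.33 in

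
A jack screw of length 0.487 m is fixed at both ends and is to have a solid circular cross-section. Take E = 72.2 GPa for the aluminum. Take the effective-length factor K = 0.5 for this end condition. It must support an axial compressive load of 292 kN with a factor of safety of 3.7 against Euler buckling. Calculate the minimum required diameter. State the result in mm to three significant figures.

Required P_cr = n·P = 3.7 × 292 = 1080 kN
L_e = K·L = 0.5 × 0.487 = 0.2435 m
Required I = P_cr·L_e²/(π²E) = 1.080×10^6 × 0.2435² / (π² × 7.22×10^10) = 8.990×10^-8 m⁴
I_req = 8.990×10^4 mm⁴
Solid circle: I = πd⁴/64  ⇒  d = (64I/π)^(1/4) = (64×8.990×10^4/π)^(1/4) = 36.8 mm

d ≈ 36.8 mm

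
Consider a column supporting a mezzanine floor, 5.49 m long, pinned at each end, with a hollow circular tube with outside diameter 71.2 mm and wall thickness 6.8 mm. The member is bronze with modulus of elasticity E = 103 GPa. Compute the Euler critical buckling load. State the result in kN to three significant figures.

P_cr ≈ 24.3 kN

Inner diameter d_i = 71.2 − 2×6.8 = 57.60 mm
I = π(d_o⁴ − d_i⁴)/64 = π(71.2⁴ − 57.60⁴)/64 = 7.212×10^5 mm⁴
I = 7.212×10^5 mm⁴ = 7.212×10^-7 m⁴
Effective length L_e = K·L = 1 × 5.49 = 5.490 m
P_cr = π²EI / L_e² = π² × 103×10⁹ × 7.212×10^-7 / 5.490² = 2.432×10^4 N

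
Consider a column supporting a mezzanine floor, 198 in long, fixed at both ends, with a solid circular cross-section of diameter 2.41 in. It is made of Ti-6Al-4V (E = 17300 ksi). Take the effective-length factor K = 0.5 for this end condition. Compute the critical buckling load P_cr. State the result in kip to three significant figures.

I = πd⁴/64 = π×2.41⁴/64 = 1.656 in⁴
Effective length L_e = K·L = 0.5 × 198 = 99.00 in
P_cr = π²EI / L_e² = π² × 17300×10³ × 1.656 / 99.00² = 2.885×10^4 lb

P_cr ≈ 28.8 kip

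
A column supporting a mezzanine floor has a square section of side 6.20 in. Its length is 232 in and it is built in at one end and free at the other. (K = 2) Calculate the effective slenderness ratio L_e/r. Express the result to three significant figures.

λ ≈ 259

I = a⁴/12 = 6.20⁴/12 = 123.1 in⁴
A = 38.44 in²;  r_min = √(I/A) = √(123.1/38.44) = 1.790 in
L_e = K·L = 2 × 232 = 464.0 in
λ = L_e / r_min = 464.00 / 1.790 = 259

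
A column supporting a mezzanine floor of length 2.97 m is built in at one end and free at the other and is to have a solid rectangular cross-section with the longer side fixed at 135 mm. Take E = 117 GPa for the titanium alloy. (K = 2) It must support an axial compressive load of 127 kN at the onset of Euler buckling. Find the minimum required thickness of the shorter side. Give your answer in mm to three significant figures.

b ≈ 70.1 mm

L_e = K·L = 2 × 2.97 = 5.940 m
Required I = P_cr·L_e²/(π²E) = 1.270×10^5 × 5.940² / (π² × 1.17×10^11) = 3.881×10^-6 m⁴
I_req = 3.881×10^6 mm⁴
Rectangle, weak axis: I_min = h·b³/12 with h = 135 mm fixed  ⇒  b = (12I/h)^(1/3) = 70.1 mm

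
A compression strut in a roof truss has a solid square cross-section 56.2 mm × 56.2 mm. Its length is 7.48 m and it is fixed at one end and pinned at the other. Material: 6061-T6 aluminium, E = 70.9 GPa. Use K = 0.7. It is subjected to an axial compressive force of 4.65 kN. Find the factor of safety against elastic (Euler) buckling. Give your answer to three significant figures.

n ≈ 4.56

I = a⁴/12 = 56.2⁴/12 = 8.313×10^5 mm⁴
I = 8.313×10^5 mm⁴ = 8.313×10^-7 m⁴
Effective length L_e = K·L = 0.7 × 7.48 = 5.236 m
P_cr = π²EI / L_e² = π² × 70.9×10⁹ × 8.313×10^-7 / 5.236² = 2.122×10^4 N
Factor of safety n = P_cr / P = 21.218 / 4.65 = 4.56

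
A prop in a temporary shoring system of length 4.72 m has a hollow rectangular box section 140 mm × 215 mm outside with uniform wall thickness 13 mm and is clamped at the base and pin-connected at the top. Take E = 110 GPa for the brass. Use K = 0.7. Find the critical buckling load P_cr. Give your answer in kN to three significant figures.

Inner dimensions: h_i = 215 − 2×13 = 189.0 mm, b_i = 140 − 2×13 = 114.0 mm
Weak-axis I_min = (h_o·b_o³ − h_i·b_i³)/12 with b_o = 140, b_i = 114.0 mm (shorter outer/inner sides).
I_min = (215×140³ − 189.0×114.0³)/12 = 2.583×10^7 mm⁴
I = 2.583×10^7 mm⁴ = 2.583×10^-5 m⁴
Effective length L_e = K·L = 0.7 × 4.72 = 3.304 m
P_cr = π²EI / L_e² = π² × 110×10⁹ × 2.583×10^-5 / 3.304² = 2.569×10^6 N

P_cr ≈ 2570 kN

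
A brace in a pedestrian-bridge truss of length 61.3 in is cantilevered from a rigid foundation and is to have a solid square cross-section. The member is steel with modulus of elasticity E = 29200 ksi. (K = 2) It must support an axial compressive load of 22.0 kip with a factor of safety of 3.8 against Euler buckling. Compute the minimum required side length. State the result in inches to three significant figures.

a ≈ 2.69 in

Required P_cr = n·P = 3.8 × 22.0 = 83.60 kip
L_e = K·L = 2 × 61.3 = 122.6 in
Required I = P_cr·L_e²/(π²E) = 8.360×10^4 × 122.6² / (π² × 2.92×10^7) = 4.360 in⁴
Solid square: I = a⁴/12  ⇒  a = (12I)^(1/4) = (12×4.360)^(1/4) = 2.69 in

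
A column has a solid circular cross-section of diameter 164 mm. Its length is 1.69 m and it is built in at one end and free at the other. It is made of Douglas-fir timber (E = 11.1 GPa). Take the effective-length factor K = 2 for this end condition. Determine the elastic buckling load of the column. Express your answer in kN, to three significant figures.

P_cr ≈ 341 kN

I = πd⁴/64 = π×164⁴/64 = 3.551×10^7 mm⁴
I = 3.551×10^7 mm⁴ = 3.551×10^-5 m⁴
Effective length L_e = K·L = 2 × 1.69 = 3.380 m
P_cr = π²EI / L_e² = π² × 11.1×10⁹ × 3.551×10^-5 / 3.380² = 3.405×10^5 N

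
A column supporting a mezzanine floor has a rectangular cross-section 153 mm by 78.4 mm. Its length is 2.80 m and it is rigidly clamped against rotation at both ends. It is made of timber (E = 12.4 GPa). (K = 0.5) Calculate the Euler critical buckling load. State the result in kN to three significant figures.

Buckling occurs about the weak axis: I_min = h·b³/12 with b = 78.4 mm (the shorter side).
I_min = 153×78.4³/12 = 6.144×10^6 mm⁴
I = 6.144×10^6 mm⁴ = 6.144×10^-6 m⁴
Effective length L_e = K·L = 0.5 × 2.80 = 1.400 m
P_cr = π²EI / L_e² = π² × 12.4×10⁹ × 6.144×10^-6 / 1.400² = 3.836×10^5 N

P_cr ≈ 384 kN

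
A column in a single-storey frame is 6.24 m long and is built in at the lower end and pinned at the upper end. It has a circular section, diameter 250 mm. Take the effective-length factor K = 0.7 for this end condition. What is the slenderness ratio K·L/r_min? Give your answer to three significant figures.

λ ≈ 69.9

For a solid circle r = d/4 = 250/4 = 62.50 mm
L_e = K·L = 0.7 × 6.24 m = 4.368 m = 4368.0 mm
λ = L_e / r_min = 4368.0 / 62.50 = 69.9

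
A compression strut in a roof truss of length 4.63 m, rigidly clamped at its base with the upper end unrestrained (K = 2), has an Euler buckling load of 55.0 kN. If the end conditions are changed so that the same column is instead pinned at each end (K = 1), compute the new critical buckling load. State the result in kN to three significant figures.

P_cr ∝ 1/K², so P_cr,new = P_cr,old × (K_old/K_new)² = 55.0 × (2/1)²
= 55.0 × 4.000 = 220 kN

P_cr ≈ 220 kN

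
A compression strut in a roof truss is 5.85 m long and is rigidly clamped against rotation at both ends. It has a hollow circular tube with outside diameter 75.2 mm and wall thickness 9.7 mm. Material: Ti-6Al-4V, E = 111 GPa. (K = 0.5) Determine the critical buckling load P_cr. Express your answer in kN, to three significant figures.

Inner diameter d_i = 75.2 − 2×9.7 = 55.80 mm
I = π(d_o⁴ − d_i⁴)/64 = π(75.2⁴ − 55.80⁴)/64 = 1.094×10^6 mm⁴
I = 1.094×10^6 mm⁴ = 1.094×10^-6 m⁴
Effective length L_e = K·L = 0.5 × 5.85 = 2.925 m
P_cr = π²EI / L_e² = π² × 111×10⁹ × 1.094×10^-6 / 2.925² = 1.401×10^5 N

P_cr ≈ 140 kN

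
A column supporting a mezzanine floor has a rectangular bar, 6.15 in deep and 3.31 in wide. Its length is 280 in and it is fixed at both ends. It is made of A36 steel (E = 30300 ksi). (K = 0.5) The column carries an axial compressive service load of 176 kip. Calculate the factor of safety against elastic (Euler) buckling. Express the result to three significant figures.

n ≈ 1.61

Buckling occurs about the weak axis: I_min = h·b³/12 with b = 3.31 in (the shorter side).
I_min = 6.15×3.31³/12 = 18.59 in⁴
Effective length L_e = K·L = 0.5 × 280 = 140.0 in
P_cr = π²EI / L_e² = π² × 30300×10³ × 18.59 / 140.0² = 2.836×10^5 lb
Factor of safety n = P_cr / P = 283.57 / 176 = 1.61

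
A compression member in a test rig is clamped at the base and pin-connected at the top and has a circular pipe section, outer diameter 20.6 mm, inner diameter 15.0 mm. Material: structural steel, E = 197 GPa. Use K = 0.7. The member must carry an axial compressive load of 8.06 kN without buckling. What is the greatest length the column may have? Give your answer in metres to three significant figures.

d_o = 20.6 mm, d_i = 15.0 mm
I = π(d_o⁴ − d_i⁴)/64 = π(20.6⁴ − 15.00⁴)/64 = 6.355×10^3 mm⁴
I = 6.355×10^-9 m⁴
At the buckling limit P_cr = P = 8.060×10^3 N
From P_cr = π²EI/(K·L)²:  L = (1/K)·√(π²EI/P_cr) = (1/0.7)·√(π²×1.97×10^11×6.355×10^-9/8.060×10^3)
L = 1.77 m

L_max ≈ 1.77 m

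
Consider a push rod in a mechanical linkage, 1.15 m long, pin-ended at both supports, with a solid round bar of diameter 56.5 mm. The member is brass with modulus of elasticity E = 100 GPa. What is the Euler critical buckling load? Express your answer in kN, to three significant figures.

I = πd⁴/64 = π×56.5⁴/64 = 5.002×10^5 mm⁴
I = 5.002×10^5 mm⁴ = 5.002×10^-7 m⁴
Effective length L_e = K·L = 1 × 1.15 = 1.150 m
P_cr = π²EI / L_e² = π² × 100×10⁹ × 5.002×10^-7 / 1.150² = 3.733×10^5 N

P_cr ≈ 373 kN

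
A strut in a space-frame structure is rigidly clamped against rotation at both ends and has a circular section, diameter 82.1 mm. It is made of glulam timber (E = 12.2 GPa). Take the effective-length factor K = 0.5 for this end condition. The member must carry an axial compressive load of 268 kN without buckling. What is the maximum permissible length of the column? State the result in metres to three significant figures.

I = πd⁴/64 = π×82.1⁴/64 = 2.230×10^6 mm⁴
I = 2.230×10^-6 m⁴
At the buckling limit P_cr = P = 2.680×10^5 N
From P_cr = π²EI/(K·L)²:  L = (1/K)·√(π²EI/P_cr) = (1/0.5)·√(π²×1.22×10^10×2.230×10^-6/2.680×10^5)
L = 2.00 m

L_max ≈ 2.00 m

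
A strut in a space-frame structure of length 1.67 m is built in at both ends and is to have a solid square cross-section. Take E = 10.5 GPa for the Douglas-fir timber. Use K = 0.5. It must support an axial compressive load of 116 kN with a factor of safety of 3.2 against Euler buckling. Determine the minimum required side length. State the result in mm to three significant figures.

a ≈ 74.0 mm

Required P_cr = n·P = 3.2 × 116 = 371.2 kN
L_e = K·L = 0.5 × 1.67 = 0.8350 m
Required I = P_cr·L_e²/(π²E) = 3.712×10^5 × 0.8350² / (π² × 1.05×10^10) = 2.497×10^-6 m⁴
I_req = 2.497×10^6 mm⁴
Solid square: I = a⁴/12  ⇒  a = (12I)^(1/4) = (12×2.497×10^6)^(1/4) = 74.0 mm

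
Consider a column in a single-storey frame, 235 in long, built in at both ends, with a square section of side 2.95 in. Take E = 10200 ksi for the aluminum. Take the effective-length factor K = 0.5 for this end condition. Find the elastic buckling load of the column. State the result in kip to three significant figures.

I = a⁴/12 = 2.95⁴/12 = 6.311 in⁴
Effective length L_e = K·L = 0.5 × 235 = 117.5 in
P_cr = π²EI / L_e² = π² × 10200×10³ × 6.311 / 117.5² = 4.602×10^4 lb

P_cr ≈ 46.0 kip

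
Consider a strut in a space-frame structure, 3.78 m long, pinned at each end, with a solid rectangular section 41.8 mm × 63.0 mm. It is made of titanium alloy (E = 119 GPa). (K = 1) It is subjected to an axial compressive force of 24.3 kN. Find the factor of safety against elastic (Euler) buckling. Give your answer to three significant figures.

n ≈ 1.30

Buckling occurs about the weak axis: I_min = h·b³/12 with b = 41.8 mm (the shorter side).
I_min = 63.0×41.8³/12 = 3.834×10^5 mm⁴
I = 3.834×10^5 mm⁴ = 3.834×10^-7 m⁴
Effective length L_e = K·L = 1 × 3.78 = 3.780 m
P_cr = π²EI / L_e² = π² × 119×10⁹ × 3.834×10^-7 / 3.780² = 3.152×10^4 N
Factor of safety n = P_cr / P = 31.517 / 24.3 = 1.30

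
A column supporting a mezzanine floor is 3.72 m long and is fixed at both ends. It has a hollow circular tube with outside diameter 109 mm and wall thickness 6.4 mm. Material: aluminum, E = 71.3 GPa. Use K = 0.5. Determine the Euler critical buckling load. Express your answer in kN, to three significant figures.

P_cr ≈ 554 kN

Inner diameter d_i = 109 − 2×6.4 = 96.20 mm
I = π(d_o⁴ − d_i⁴)/64 = π(109⁴ − 96.20⁴)/64 = 2.725×10^6 mm⁴
I = 2.725×10^6 mm⁴ = 2.725×10^-6 m⁴
Effective length L_e = K·L = 0.5 × 3.72 = 1.860 m
P_cr = π²EI / L_e² = π² × 71.3×10⁹ × 2.725×10^-6 / 1.860² = 5.543×10^5 N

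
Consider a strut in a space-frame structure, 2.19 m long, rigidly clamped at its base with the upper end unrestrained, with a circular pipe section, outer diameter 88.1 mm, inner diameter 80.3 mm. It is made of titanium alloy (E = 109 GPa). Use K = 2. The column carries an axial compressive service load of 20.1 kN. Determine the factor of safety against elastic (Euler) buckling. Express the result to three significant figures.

n ≈ 2.56

d_o = 88.1 mm, d_i = 80.3 mm
I = π(d_o⁴ − d_i⁴)/64 = π(88.1⁴ − 80.30⁴)/64 = 9.162×10^5 mm⁴
I = 9.162×10^5 mm⁴ = 9.162×10^-7 m⁴
Effective length L_e = K·L = 2 × 2.19 = 4.380 m
P_cr = π²EI / L_e² = π² × 109×10⁹ × 9.162×10^-7 / 4.380² = 5.138×10^4 N
Factor of safety n = P_cr / P = 51.377 / 20.1 = 2.56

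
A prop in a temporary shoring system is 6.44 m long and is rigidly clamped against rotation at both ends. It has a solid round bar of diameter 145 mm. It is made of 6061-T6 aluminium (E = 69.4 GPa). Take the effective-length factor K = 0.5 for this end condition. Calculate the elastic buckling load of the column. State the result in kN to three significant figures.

I = πd⁴/64 = π×145⁴/64 = 2.170×10^7 mm⁴
I = 2.170×10^7 mm⁴ = 2.170×10^-5 m⁴
Effective length L_e = K·L = 0.5 × 6.44 = 3.220 m
P_cr = π²EI / L_e² = π² × 69.4×10⁹ × 2.170×10^-5 / 3.220² = 1.433×10^6 N

P_cr ≈ 1430 kN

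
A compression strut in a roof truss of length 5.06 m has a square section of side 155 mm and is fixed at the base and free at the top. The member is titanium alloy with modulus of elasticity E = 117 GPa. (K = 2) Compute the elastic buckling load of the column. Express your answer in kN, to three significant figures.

P_cr ≈ 542 kN

I = a⁴/12 = 155⁴/12 = 4.810×10^7 mm⁴
I = 4.810×10^7 mm⁴ = 4.810×10^-5 m⁴
Effective length L_e = K·L = 2 × 5.06 = 10.12 m
P_cr = π²EI / L_e² = π² × 117×10⁹ × 4.810×10^-5 / 10.12² = 5.423×10^5 N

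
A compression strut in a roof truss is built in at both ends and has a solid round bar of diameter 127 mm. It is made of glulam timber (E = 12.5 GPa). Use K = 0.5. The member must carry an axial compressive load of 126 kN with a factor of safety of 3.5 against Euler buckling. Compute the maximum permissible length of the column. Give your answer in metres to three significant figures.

I = πd⁴/64 = π×127⁴/64 = 1.277×10^7 mm⁴
I = 1.277×10^-5 m⁴
Required critical load P_cr = n·P = 3.5 × 126 = 441.0 kN = 4.410×10^5 N
From P_cr = π²EI/(K·L)²:  L = (1/K)·√(π²EI/P_cr) = (1/0.5)·√(π²×1.25×10^10×1.277×10^-5/4.410×10^5)
L = 3.78 m

L_max ≈ 3.78 m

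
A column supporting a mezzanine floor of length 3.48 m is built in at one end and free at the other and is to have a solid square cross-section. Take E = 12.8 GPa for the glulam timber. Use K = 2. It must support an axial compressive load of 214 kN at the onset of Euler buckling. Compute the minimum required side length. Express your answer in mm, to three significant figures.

a ≈ 177 mm

L_e = K·L = 2 × 3.48 = 6.960 m
Required I = P_cr·L_e²/(π²E) = 2.140×10^5 × 6.960² / (π² × 1.28×10^10) = 8.206×10^-5 m⁴
I_req = 8.206×10^7 mm⁴
Solid square: I = a⁴/12  ⇒  a = (12I)^(1/4) = (12×8.206×10^7)^(1/4) = 177 mm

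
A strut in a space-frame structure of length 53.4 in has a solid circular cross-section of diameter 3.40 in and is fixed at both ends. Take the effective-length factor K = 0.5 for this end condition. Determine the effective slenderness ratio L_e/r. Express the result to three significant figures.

For a solid circle r = d/4 = 3.40/4 = 0.8500 in
L_e = K·L = 0.5 × 53.4 = 26.70 in
λ = L_e / r_min = 26.700 / 0.8500 = 31.4

λ ≈ 31.4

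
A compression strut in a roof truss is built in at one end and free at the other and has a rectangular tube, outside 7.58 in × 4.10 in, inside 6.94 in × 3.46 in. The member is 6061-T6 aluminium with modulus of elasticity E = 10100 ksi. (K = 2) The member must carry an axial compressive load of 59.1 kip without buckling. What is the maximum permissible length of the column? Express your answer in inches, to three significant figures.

Weak-axis I_min = (h_o·b_o³ − h_i·b_i³)/12 with b_o = 4.10, b_i = 3.460 in (shorter outer/inner sides).
I_min = (7.58×4.10³ − 6.940×3.460³)/12 = 19.58 in⁴
At the buckling limit P_cr = P = 5.910×10^4 lb
From P_cr = π²EI/(K·L)²:  L = (1/K)·√(π²EI/P_cr) = (1/2)·√(π²×1.01×10^7×19.58/5.910×10^4)
L = 90.9 in

L_max ≈ 90.9 in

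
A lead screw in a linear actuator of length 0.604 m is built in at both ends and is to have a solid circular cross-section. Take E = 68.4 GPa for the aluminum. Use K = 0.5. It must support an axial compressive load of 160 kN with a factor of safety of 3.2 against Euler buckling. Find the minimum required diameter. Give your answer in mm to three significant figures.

d ≈ 34.5 mm

Required P_cr = n·P = 3.2 × 160 = 512.0 kN
L_e = K·L = 0.5 × 0.604 = 0.3020 m
Required I = P_cr·L_e²/(π²E) = 5.120×10^5 × 0.3020² / (π² × 6.84×10^10) = 6.917×10^-8 m⁴
I_req = 6.917×10^4 mm⁴
Solid circle: I = πd⁴/64  ⇒  d = (64I/π)^(1/4) = (64×6.917×10^4/π)^(1/4) = 34.5 mm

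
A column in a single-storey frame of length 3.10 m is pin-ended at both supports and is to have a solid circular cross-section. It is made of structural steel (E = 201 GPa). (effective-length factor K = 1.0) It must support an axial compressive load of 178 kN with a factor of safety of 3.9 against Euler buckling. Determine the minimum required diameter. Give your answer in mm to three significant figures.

Required P_cr = n·P = 3.9 × 178 = 694.2 kN
L_e = K·L = 1 × 3.10 = 3.100 m
Required I = P_cr·L_e²/(π²E) = 6.942×10^5 × 3.100² / (π² × 2.01×10^11) = 3.363×10^-6 m⁴
I_req = 3.363×10^6 mm⁴
Solid circle: I = πd⁴/64  ⇒  d = (64I/π)^(1/4) = (64×3.363×10^6/π)^(1/4) = 91.0 mm

d ≈ 91.0 mm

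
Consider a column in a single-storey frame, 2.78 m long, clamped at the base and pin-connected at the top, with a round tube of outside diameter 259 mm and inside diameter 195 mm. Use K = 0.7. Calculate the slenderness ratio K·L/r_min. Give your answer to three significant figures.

d_o = 259 mm, d_i = 195 mm
I = π(d_o⁴ − d_i⁴)/64 = π(259⁴ − 195.0⁴)/64 = 1.499×10^8 mm⁴
A = 2.282×10^4 mm²;  r_min = √(I/A) = √(1.499×10^8/2.282×10^4) = 81.05 mm
L_e = K·L = 0.7 × 2.78 m = 1.946 m = 1946.0 mm
λ = L_e / r_min = 1946.0 / 81.05 = 24.0

λ ≈ 24.0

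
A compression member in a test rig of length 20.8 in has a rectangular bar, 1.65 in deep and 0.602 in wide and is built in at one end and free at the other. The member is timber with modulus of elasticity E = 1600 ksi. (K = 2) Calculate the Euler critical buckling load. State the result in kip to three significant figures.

Buckling occurs about the weak axis: I_min = h·b³/12 with b = 0.602 in (the shorter side).
I_min = 1.65×0.602³/12 = 3.000×10^-2 in⁴
Effective length L_e = K·L = 2 × 20.8 = 41.60 in
P_cr = π²EI / L_e² = π² × 1600×10³ × 3.000×10^-2 / 41.60² = 273.7 lb

P_cr ≈ 0.274 kip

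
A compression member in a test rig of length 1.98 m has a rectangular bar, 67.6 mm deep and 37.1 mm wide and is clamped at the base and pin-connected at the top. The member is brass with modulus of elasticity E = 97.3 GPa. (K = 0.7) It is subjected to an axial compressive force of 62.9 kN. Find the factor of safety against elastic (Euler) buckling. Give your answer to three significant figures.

Buckling occurs about the weak axis: I_min = h·b³/12 with b = 37.1 mm (the shorter side).
I_min = 67.6×37.1³/12 = 2.877×10^5 mm⁴
I = 2.877×10^5 mm⁴ = 2.877×10^-7 m⁴
Effective length L_e = K·L = 0.7 × 1.98 = 1.386 m
P_cr = π²EI / L_e² = π² × 97.3×10⁹ × 2.877×10^-7 / 1.386² = 1.438×10^5 N
Factor of safety n = P_cr / P = 143.80 / 62.9 = 2.29

n ≈ 2.29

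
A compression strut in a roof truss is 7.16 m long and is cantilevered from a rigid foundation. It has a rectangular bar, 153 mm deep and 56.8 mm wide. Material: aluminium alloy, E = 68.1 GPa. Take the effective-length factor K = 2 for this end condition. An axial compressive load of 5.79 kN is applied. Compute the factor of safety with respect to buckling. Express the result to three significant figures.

n ≈ 1.32

Buckling occurs about the weak axis: I_min = h·b³/12 with b = 56.8 mm (the shorter side).
I_min = 153×56.8³/12 = 2.336×10^6 mm⁴
I = 2.336×10^6 mm⁴ = 2.336×10^-6 m⁴
Effective length L_e = K·L = 2 × 7.16 = 14.32 m
P_cr = π²EI / L_e² = π² × 68.1×10⁹ × 2.336×10^-6 / 14.32² = 7.658×10^3 N
Factor of safety n = P_cr / P = 7.6580 / 5.79 = 1.32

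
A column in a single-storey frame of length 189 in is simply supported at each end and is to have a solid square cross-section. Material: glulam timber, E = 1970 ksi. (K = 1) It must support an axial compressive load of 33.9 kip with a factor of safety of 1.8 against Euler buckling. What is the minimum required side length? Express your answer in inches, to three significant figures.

a ≈ 6.06 in

Required P_cr = n·P = 1.8 × 33.9 = 61.02 kip
L_e = K·L = 1 × 189 = 189.0 in
Required I = P_cr·L_e²/(π²E) = 6.102×10^4 × 189.0² / (π² × 1.97×10^6) = 112.1 in⁴
Solid square: I = a⁴/12  ⇒  a = (12I)^(1/4) = (12×112.1)^(1/4) = 6.06 in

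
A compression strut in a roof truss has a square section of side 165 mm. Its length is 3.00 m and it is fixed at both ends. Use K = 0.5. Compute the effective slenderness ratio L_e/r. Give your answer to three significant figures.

For a square r = a/√12 = 165/√12 = 47.63 mm
L_e = K·L = 0.5 × 3.00 m = 1.500 m = 1500.0 mm
λ = L_e / r_min = 1500.0 / 47.63 = 31.5

λ ≈ 31.5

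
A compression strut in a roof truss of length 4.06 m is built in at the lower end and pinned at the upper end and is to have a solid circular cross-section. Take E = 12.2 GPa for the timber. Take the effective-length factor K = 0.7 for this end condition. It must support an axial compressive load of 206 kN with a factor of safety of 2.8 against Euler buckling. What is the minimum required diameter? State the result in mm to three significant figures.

d ≈ 168 mm

Required P_cr = n·P = 2.8 × 206 = 576.8 kN
L_e = K·L = 0.7 × 4.06 = 2.842 m
Required I = P_cr·L_e²/(π²E) = 5.768×10^5 × 2.842² / (π² × 1.22×10^10) = 3.869×10^-5 m⁴
I_req = 3.869×10^7 mm⁴
Solid circle: I = πd⁴/64  ⇒  d = (64I/π)^(1/4) = (64×3.869×10^7/π)^(1/4) = 168 mm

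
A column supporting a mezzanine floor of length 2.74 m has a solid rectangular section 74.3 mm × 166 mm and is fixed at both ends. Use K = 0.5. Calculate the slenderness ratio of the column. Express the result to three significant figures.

λ ≈ 63.9

Buckling occurs about the weak axis: I_min = h·b³/12 with b = 74.3 mm (the shorter side).
I_min = 166×74.3³/12 = 5.674×10^6 mm⁴
A = 1.233×10^4 mm²;  r_min = √(I/A) = √(5.674×10^6/1.233×10^4) = 21.45 mm
L_e = K·L = 0.5 × 2.74 m = 1.370 m = 1370.0 mm
λ = L_e / r_min = 1370.0 / 21.45 = 63.9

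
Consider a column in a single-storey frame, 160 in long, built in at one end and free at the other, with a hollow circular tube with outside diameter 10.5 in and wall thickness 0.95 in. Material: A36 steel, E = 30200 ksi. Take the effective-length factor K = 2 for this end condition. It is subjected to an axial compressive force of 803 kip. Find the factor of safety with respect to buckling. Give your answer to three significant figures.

Inner diameter d_i = 10.5 − 2×0.95 = 8.600 in
I = π(d_o⁴ − d_i⁴)/64 = π(10.5⁴ − 8.600⁴)/64 = 328.1 in⁴
Effective length L_e = K·L = 2 × 160 = 320.0 in
P_cr = π²EI / L_e² = π² × 30200×10³ × 328.1 / 320.0² = 9.552×10^5 lb
Factor of safety n = P_cr / P = 955.16 / 803 = 1.19

n ≈ 1.19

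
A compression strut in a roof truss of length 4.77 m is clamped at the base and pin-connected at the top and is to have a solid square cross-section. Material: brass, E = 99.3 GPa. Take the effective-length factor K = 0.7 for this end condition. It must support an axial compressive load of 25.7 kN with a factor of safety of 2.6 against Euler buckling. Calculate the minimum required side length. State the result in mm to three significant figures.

Required P_cr = n·P = 2.6 × 25.7 = 66.82 kN
L_e = K·L = 0.7 × 4.77 = 3.339 m
Required I = P_cr·L_e²/(π²E) = 6.682×10^4 × 3.339² / (π² × 9.93×10^10) = 7.601×10^-7 m⁴
I_req = 7.601×10^5 mm⁴
Solid square: I = a⁴/12  ⇒  a = (12I)^(1/4) = (12×7.601×10^5)^(1/4) = 55.0 mm

a ≈ 55.0 mm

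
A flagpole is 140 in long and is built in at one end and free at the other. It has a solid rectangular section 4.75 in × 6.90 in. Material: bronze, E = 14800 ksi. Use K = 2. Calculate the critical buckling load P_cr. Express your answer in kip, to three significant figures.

P_cr ≈ 115 kip

Buckling occurs about the weak axis: I_min = h·b³/12 with b = 4.75 in (the shorter side).
I_min = 6.90×4.75³/12 = 61.62 in⁴
Effective length L_e = K·L = 2 × 140 = 280.0 in
P_cr = π²EI / L_e² = π² × 14800×10³ × 61.62 / 280.0² = 1.148×10^5 lb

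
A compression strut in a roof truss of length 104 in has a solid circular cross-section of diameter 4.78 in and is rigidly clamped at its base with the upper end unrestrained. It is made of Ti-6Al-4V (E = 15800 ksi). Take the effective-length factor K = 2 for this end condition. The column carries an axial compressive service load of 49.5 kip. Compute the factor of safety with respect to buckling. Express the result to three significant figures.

I = πd⁴/64 = π×4.78⁴/64 = 25.63 in⁴
Effective length L_e = K·L = 2 × 104 = 208.0 in
P_cr = π²EI / L_e² = π² × 15800×10³ × 25.63 / 208.0² = 9.237×10^4 lb
Factor of safety n = P_cr / P = 92.366 / 49.5 = 1.87

n ≈ 1.87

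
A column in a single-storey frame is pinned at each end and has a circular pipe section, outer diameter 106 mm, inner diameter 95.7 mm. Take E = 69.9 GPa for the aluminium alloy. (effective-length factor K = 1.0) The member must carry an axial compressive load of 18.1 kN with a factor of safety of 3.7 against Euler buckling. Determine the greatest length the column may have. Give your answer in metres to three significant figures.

d_o = 106 mm, d_i = 95.7 mm
I = π(d_o⁴ − d_i⁴)/64 = π(106⁴ − 95.70⁴)/64 = 2.080×10^6 mm⁴
I = 2.080×10^-6 m⁴
Required critical load P_cr = n·P = 3.7 × 18.1 = 66.97 kN = 6.697×10^4 N
From P_cr = π²EI/(K·L)²:  L = (1/K)·√(π²EI/P_cr) = (1/1)·√(π²×6.99×10^10×2.080×10^-6/6.697×10^4)
L = 4.63 m

L_max ≈ 4.63 m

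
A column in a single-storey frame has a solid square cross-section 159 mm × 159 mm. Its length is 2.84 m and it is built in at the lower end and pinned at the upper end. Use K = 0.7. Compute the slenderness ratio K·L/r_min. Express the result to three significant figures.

I = a⁴/12 = 159⁴/12 = 5.326×10^7 mm⁴
A = 2.528×10^4 mm²;  r_min = √(I/A) = √(5.326×10^7/2.528×10^4) = 45.90 mm
L_e = K·L = 0.7 × 2.84 m = 1.988 m = 1988.0 mm
λ = L_e / r_min = 1988.0 / 45.90 = 43.3

λ ≈ 43.3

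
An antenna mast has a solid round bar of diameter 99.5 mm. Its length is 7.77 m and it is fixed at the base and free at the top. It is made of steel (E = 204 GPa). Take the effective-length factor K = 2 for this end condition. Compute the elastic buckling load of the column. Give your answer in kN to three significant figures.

I = πd⁴/64 = π×99.5⁴/64 = 4.811×10^6 mm⁴
I = 4.811×10^6 mm⁴ = 4.811×10^-6 m⁴
Effective length L_e = K·L = 2 × 7.77 = 15.54 m
P_cr = π²EI / L_e² = π² × 204×10⁹ × 4.811×10^-6 / 15.54² = 4.011×10^4 N

P_cr ≈ 40.1 kN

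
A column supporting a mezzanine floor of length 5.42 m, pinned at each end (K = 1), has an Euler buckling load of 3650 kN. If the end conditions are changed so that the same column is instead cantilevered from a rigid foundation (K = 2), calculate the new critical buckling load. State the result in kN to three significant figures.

P_cr ∝ 1/K², so P_cr,new = P_cr,old × (K_old/K_new)² = 3650 × (1/2)²
= 3650 × 0.2500 = 912 kN

P_cr ≈ 912 kN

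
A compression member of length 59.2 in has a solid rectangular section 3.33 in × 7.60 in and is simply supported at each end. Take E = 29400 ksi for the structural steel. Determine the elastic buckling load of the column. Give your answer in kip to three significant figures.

P_cr ≈ 1940 kip

Buckling occurs about the weak axis: I_min = h·b³/12 with b = 3.33 in (the shorter side).
I_min = 7.60×3.33³/12 = 23.39 in⁴
Effective length L_e = K·L = 1 × 59.2 = 59.20 in
P_cr = π²EI / L_e² = π² × 29400×10³ × 23.39 / 59.20² = 1.936×10^6 lb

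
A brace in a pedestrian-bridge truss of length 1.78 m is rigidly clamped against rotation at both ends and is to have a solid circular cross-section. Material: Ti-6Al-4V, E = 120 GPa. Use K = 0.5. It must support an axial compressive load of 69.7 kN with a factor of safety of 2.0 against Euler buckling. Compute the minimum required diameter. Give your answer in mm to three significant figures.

d ≈ 37.1 mm

Required P_cr = n·P = 2.0 × 69.7 = 139.4 kN
L_e = K·L = 0.5 × 1.78 = 0.8900 m
Required I = P_cr·L_e²/(π²E) = 1.394×10^5 × 0.8900² / (π² × 1.20×10^11) = 9.323×10^-8 m⁴
I_req = 9.323×10^4 mm⁴
Solid circle: I = πd⁴/64  ⇒  d = (64I/π)^(1/4) = (64×9.323×10^4/π)^(1/4) = 37.1 mm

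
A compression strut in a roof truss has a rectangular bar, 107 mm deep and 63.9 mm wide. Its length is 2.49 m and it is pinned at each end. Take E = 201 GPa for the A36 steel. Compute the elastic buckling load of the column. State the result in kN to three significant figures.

Buckling occurs about the weak axis: I_min = h·b³/12 with b = 63.9 mm (the shorter side).
I_min = 107×63.9³/12 = 2.327×10^6 mm⁴
I = 2.327×10^6 mm⁴ = 2.327×10^-6 m⁴
Effective length L_e = K·L = 1 × 2.49 = 2.490 m
P_cr = π²EI / L_e² = π² × 201×10⁹ × 2.327×10^-6 / 2.490² = 7.444×10^5 N

P_cr ≈ 744 kN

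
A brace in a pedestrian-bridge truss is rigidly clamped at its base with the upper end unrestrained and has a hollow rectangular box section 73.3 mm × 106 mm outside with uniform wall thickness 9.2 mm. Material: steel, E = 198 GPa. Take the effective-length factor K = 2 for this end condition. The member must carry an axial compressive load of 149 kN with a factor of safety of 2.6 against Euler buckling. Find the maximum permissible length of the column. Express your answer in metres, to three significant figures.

Inner dimensions: h_i = 106 − 2×9.2 = 87.60 mm, b_i = 73.3 − 2×9.2 = 54.90 mm
Weak-axis I_min = (h_o·b_o³ − h_i·b_i³)/12 with b_o = 73.3, b_i = 54.90 mm (shorter outer/inner sides).
I_min = (106×73.3³ − 87.60×54.90³)/12 = 2.271×10^6 mm⁴
I = 2.271×10^-6 m⁴
Required critical load P_cr = n·P = 2.6 × 149 = 387.4 kN = 3.874×10^5 N
From P_cr = π²EI/(K·L)²:  L = (1/K)·√(π²EI/P_cr) = (1/2)·√(π²×1.98×10^11×2.271×10^-6/3.874×10^5)
L = 1.69 m

L_max ≈ 1.69 m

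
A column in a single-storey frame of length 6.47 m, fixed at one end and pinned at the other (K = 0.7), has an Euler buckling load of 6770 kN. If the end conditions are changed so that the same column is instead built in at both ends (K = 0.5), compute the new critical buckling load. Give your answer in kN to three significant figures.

P_cr ∝ 1/K², so P_cr,new = P_cr,old × (K_old/K_new)² = 6770 × (0.7/0.5)²
= 6770 × 1.960 = 13300 kN

P_cr ≈ 13300 kN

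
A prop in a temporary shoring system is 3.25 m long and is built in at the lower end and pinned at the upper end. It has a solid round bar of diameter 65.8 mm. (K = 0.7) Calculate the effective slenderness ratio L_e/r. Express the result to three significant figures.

λ ≈ 138

For a solid circle r = d/4 = 65.8/4 = 16.45 mm
L_e = K·L = 0.7 × 3.25 m = 2.275 m = 2275.0 mm
λ = L_e / r_min = 2275.0 / 16.45 = 138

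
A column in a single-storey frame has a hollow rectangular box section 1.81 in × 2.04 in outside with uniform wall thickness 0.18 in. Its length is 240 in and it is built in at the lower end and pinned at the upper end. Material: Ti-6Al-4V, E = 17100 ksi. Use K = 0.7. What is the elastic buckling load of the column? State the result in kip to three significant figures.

Inner dimensions: h_i = 2.04 − 2×0.18 = 1.680 in, b_i = 1.81 − 2×0.18 = 1.450 in
Weak-axis I_min = (h_o·b_o³ − h_i·b_i³)/12 with b_o = 1.81, b_i = 1.450 in (shorter outer/inner sides).
I_min = (2.04×1.81³ − 1.680×1.450³)/12 = 0.5812 in⁴
Effective length L_e = K·L = 0.7 × 240 = 168.0 in
P_cr = π²EI / L_e² = π² × 17100×10³ × 0.5812 / 168.0² = 3.476×10^3 lb

P_cr ≈ 3.48 kip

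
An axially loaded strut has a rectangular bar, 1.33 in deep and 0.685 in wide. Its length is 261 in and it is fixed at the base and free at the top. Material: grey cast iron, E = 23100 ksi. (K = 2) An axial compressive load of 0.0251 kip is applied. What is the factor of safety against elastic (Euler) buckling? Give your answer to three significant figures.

Buckling occurs about the weak axis: I_min = h·b³/12 with b = 0.685 in (the shorter side).
I_min = 1.33×0.685³/12 = 3.562×10^-2 in⁴
Effective length L_e = K·L = 2 × 261 = 522.0 in
P_cr = π²EI / L_e² = π² × 23100×10³ × 3.562×10^-2 / 522.0² = 29.81 lb
Factor of safety n = P_cr / P = 0.029807 / 0.0251 = 1.19

n ≈ 1.19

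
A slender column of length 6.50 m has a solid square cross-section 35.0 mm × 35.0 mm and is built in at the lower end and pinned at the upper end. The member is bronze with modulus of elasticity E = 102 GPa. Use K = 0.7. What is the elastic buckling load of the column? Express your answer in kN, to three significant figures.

I = a⁴/12 = 35.0⁴/12 = 1.251×10^5 mm⁴
I = 1.251×10^5 mm⁴ = 1.251×10^-7 m⁴
Effective length L_e = K·L = 0.7 × 6.50 = 4.550 m
P_cr = π²EI / L_e² = π² × 102×10⁹ × 1.251×10^-7 / 4.550² = 6.081×10^3 N

P_cr ≈ 6.08 kN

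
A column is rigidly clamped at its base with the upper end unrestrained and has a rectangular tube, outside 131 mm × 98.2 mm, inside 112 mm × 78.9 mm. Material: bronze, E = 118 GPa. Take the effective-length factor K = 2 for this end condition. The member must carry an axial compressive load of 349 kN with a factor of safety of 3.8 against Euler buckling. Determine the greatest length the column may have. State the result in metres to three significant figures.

Weak-axis I_min = (h_o·b_o³ − h_i·b_i³)/12 with b_o = 98.2, b_i = 78.90 mm (shorter outer/inner sides).
I_min = (131×98.2³ − 112.0×78.90³)/12 = 5.753×10^6 mm⁴
I = 5.753×10^-6 m⁴
Required critical load P_cr = n·P = 3.8 × 349 = 1326 kN = 1.326×10^6 N
From P_cr = π²EI/(K·L)²:  L = (1/K)·√(π²EI/P_cr) = (1/2)·√(π²×1.18×10^11×5.753×10^-6/1.326×10^6)
L = 1.12 m

L_max ≈ 1.12 m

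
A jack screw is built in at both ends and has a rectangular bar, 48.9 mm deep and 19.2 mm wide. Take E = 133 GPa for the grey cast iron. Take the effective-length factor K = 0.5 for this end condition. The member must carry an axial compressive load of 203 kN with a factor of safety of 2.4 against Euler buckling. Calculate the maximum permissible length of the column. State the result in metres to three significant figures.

Buckling occurs about the weak axis: I_min = h·b³/12 with b = 19.2 mm (the shorter side).
I_min = 48.9×19.2³/12 = 2.884×10^4 mm⁴
I = 2.884×10^-8 m⁴
Required critical load P_cr = n·P = 2.4 × 203 = 487.2 kN = 4.872×10^5 N
From P_cr = π²EI/(K·L)²:  L = (1/K)·√(π²EI/P_cr) = (1/0.5)·√(π²×1.33×10^11×2.884×10^-8/4.872×10^5)
L = 0.558 m

L_max ≈ 0.558 m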